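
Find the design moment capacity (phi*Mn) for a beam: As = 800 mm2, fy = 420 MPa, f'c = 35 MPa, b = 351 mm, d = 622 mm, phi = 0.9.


a = As * fy / (0.85 * f'c * b)
= 800 * 420 / (0.85 * 35 * 351)
= 32.177 mm
Mn = As * fy * (d - a/2) / 10^6
= 203.5863 kN-m
phi*Mn = 0.9 * 203.5863 = 183.23 kN-m

183.23


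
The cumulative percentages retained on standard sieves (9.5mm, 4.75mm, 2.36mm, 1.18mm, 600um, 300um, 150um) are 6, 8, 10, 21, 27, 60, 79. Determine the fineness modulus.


FM = sum(cumulative % retained) / 100
= 211 / 100
= 2.11

2.11


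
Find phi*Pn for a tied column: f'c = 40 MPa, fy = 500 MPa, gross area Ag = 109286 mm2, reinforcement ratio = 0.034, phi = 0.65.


Ast = rho * Ag = 0.034 * 109286 = 3715.724 mm2
phi*Pn = 0.65 * 0.80 * (0.85 * 40 * (109286 - 3715.724) + 500 * 3715.724) / 1000
= 2832.57 kN

2832.57


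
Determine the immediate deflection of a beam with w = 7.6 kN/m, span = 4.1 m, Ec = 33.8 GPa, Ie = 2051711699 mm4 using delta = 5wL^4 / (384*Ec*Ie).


Convert: L = 4.1 m = 4100 mm, Ec = 33.8 GPa = 33800 MPa
delta = 5 * 7.6 * 4100^4 / (384 * 33800 * 2051711699)
= 0.4 mm

0.4


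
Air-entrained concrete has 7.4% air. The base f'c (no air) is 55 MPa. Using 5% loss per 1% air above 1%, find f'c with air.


Strength loss = (7.4 - 1) * 5 = 32.0%
f'c = 55 * (1 - 32.0/100)
= 37.4 MPa

37.4


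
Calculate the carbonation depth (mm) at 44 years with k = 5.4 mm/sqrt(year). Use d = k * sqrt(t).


depth = k * sqrt(t)
= 5.4 * sqrt(44)
= 35.82 mm

35.82


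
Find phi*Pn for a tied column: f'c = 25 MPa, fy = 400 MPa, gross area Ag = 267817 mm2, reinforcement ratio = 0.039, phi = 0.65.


Ast = rho * Ag = 0.039 * 267817 = 10444.863 mm2
phi*Pn = 0.65 * 0.80 * (0.85 * 25 * (267817 - 10444.863) + 400 * 10444.863) / 1000
= 5016.49 kN

5016.49


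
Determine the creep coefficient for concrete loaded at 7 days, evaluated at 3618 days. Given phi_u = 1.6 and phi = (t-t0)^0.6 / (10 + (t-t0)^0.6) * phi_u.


dt = 3618 - 7 = 3611
phi = 3611^0.6 / (10 + 3611^0.6) * 1.6
= 1.491

1.491


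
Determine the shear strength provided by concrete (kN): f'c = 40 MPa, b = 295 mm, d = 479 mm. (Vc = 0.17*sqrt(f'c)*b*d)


Vc = 0.17 * sqrt(40) * 295 * 479 / 1000
= 151.93 kN

151.93


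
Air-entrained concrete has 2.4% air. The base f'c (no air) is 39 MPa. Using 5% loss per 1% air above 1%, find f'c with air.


Strength loss = (2.4 - 1) * 5 = 7.0%
f'c = 39 * (1 - 7.0/100)
= 36.27 MPa

36.27


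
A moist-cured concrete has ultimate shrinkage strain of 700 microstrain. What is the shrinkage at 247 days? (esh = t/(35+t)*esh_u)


esh(247) = 247 / (35 + 247) * 700
= 247 / 282 * 700
= 613.1 microstrain

613.1


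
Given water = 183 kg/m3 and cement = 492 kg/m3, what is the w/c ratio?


w/c = water / cement
w/c = 183 / 492 = 0.372

0.372


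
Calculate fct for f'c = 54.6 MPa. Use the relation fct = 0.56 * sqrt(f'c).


fct = 0.56 * sqrt(54.6)
= 0.56 * 7.389
= 4.138 MPa

4.138


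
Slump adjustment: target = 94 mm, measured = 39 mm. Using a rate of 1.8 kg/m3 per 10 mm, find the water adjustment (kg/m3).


Difference = 94 - 39 = 55 mm
Water adjustment = 55 * 1.8 / 10 = 9.9 kg/m3

9.9


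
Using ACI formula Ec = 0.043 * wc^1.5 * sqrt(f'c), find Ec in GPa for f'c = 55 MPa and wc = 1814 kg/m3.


Ec = 0.043 * 1814^1.5 * sqrt(55) / 1000
= 24.64 GPa

24.64


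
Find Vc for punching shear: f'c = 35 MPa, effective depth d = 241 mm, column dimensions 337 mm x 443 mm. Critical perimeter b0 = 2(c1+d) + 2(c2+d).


b0 = 2*(337 + 241) + 2*(443 + 241) = 2524 mm
Vc = 0.33 * sqrt(35) * 2524 * 241 / 1000
= 1187.56 kN

1187.56


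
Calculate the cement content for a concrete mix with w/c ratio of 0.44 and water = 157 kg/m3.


Cement = water / (w/c)
= 157 / 0.44
= 356.8 kg/m3

356.8


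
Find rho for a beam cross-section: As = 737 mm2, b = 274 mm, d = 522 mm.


rho = As / (b * d)
= 737 / (274 * 522)
= 0.0052

0.0052


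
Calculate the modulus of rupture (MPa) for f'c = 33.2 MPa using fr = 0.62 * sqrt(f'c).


fr = 0.62 * sqrt(33.2)
= 3.572 MPa

3.572


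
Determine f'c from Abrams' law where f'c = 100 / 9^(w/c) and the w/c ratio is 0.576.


f'c = 100 / 9^0.576
= 100 / 3.545
= 28.21 MPa

28.21


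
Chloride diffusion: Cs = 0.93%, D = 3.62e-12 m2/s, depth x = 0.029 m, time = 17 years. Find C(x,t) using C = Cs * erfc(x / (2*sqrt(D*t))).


t_seconds = 17 * 365.25 * 24 * 3600 = 536479200.0 s
arg = 0.029 / (2 * sqrt(3.62e-12 * 536479200.0))
= 0.329
erfc(0.329) = 0.6417
C = 0.93 * 0.6417 = 0.5968%

0.5968


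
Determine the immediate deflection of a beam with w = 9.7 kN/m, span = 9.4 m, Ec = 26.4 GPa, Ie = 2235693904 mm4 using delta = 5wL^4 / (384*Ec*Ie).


Convert: L = 9.4 m = 9400 mm, Ec = 26.4 GPa = 26400 MPa
delta = 5 * 9.7 * 9400^4 / (384 * 26400 * 2235693904)
= 16.71 mm

16.71


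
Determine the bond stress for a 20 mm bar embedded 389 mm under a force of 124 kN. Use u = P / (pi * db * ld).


u = P / (pi * db * ld)
= 124 * 1000 / (pi * 20 * 389)
= 5.073 MPa

5.073


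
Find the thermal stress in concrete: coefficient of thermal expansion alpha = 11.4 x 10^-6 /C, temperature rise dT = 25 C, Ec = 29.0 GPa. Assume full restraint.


sigma = alpha * dT * Ec
= 11.4e-6 * 25 * 29.0 * 1000
= 8.265 MPa

8.265


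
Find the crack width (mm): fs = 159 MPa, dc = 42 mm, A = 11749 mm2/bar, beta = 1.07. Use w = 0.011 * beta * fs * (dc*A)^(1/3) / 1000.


w = 0.011 * beta * fs * (dc * A)^(1/3) / 1000
= 0.011 * 1.07 * 159 * (42 * 11749)^(1/3) / 1000
= 0.148 mm

0.148


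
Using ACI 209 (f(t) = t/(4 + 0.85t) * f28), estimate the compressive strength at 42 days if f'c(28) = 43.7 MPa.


f(42) = 42 / (4 + 0.85 * 42) * 43.7
= 42 / 39.7 * 43.7
= 46.23 MPa

46.23


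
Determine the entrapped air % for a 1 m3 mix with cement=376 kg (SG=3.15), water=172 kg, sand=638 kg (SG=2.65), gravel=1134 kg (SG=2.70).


Vol cement = 376 / (3.15 * 1000) = 0.119365 m3
Vol water = 172 / 1000 = 0.172 m3
Vol sand = 638 / (2.65 * 1000) = 0.240755 m3
Vol gravel = 1134 / (2.70 * 1000) = 0.42 m3
Total solid + water volume = 0.95212 m3
Air = (1 - 0.95212) * 100 = 4.79%

4.79


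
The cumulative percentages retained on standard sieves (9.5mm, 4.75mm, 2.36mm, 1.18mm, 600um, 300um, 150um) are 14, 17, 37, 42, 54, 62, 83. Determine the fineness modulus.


FM = sum(cumulative % retained) / 100
= 309 / 100
= 3.09

3.09


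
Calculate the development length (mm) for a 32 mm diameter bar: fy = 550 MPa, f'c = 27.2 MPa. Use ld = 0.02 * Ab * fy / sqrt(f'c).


Ab = pi * 32^2 / 4 = 804.248 mm2
ld = 0.02 * 804.248 * 550 / sqrt(27.2)
= 1696.3 mm

1696.3


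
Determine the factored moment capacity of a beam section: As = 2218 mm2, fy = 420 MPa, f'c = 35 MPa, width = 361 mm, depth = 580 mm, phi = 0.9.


a = As * fy / (0.85 * f'c * b)
= 2218 * 420 / (0.85 * 35 * 361)
= 86.7394 mm
Mn = As * fy * (d - a/2) / 10^6
= 499.9033 kN-m
phi*Mn = 0.9 * 499.9033 = 449.91 kN-m

449.91


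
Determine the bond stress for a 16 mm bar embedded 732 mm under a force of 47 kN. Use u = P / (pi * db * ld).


u = P / (pi * db * ld)
= 47 * 1000 / (pi * 16 * 732)
= 1.277 MPa

1.277


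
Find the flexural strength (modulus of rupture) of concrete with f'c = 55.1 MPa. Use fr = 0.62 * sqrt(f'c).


fr = 0.62 * sqrt(55.1)
= 4.602 MPa

4.602


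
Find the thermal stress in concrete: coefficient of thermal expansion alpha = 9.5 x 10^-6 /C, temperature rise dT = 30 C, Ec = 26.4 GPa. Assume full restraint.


sigma = alpha * dT * Ec
= 9.5e-6 * 30 * 26.4 * 1000
= 7.524 MPa

7.524


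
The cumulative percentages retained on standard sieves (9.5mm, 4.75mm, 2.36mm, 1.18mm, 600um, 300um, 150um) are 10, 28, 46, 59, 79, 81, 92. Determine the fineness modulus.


FM = sum(cumulative % retained) / 100
= 395 / 100
= 3.95

3.95


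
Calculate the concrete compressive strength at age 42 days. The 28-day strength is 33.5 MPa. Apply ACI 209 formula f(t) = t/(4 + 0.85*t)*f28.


f(42) = 42 / (4 + 0.85 * 42) * 33.5
= 42 / 39.7 * 33.5
= 35.44 MPa

35.44


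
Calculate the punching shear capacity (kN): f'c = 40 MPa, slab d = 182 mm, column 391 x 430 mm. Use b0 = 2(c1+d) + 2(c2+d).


b0 = 2*(391 + 182) + 2*(430 + 182) = 2370 mm
Vc = 0.33 * sqrt(40) * 2370 * 182 / 1000
= 900.25 kN

900.25


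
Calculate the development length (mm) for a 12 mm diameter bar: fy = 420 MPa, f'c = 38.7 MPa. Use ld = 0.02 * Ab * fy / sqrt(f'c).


Ab = pi * 12^2 / 4 = 113.097 mm2
ld = 0.02 * 113.097 * 420 / sqrt(38.7)
= 152.7 mm

152.7


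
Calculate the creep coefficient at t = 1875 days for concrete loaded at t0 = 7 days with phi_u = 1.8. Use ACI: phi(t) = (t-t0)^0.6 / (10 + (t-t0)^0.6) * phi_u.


dt = 1875 - 7 = 1868
phi = 1868^0.6 / (10 + 1868^0.6) * 1.8
= 1.623

1.623


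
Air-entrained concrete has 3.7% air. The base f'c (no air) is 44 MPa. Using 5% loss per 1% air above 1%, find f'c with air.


Strength loss = (3.7 - 1) * 5 = 13.5%
f'c = 44 * (1 - 13.5/100)
= 38.06 MPa

38.06


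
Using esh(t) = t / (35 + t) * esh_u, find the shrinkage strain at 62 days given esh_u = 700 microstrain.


esh(62) = 62 / (35 + 62) * 700
= 62 / 97 * 700
= 447.4 microstrain

447.4


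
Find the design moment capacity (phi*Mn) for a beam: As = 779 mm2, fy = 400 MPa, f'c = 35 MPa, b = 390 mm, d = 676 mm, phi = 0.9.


a = As * fy / (0.85 * f'c * b)
= 779 * 400 / (0.85 * 35 * 390)
= 26.8563 mm
Mn = As * fy * (d - a/2) / 10^6
= 206.4574 kN-m
phi*Mn = 0.9 * 206.4574 = 185.81 kN-m

185.81


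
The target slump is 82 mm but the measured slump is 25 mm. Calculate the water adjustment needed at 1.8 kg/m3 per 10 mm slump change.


Difference = 82 - 25 = 57 mm
Water adjustment = 57 * 1.8 / 10 = 10.3 kg/m3

10.3


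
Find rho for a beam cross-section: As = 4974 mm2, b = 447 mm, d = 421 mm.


rho = As / (b * d)
= 4974 / (447 * 421)
= 0.0264

0.0264


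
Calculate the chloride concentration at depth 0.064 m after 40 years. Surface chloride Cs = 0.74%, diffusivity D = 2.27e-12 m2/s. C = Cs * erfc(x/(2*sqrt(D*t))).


t_seconds = 40 * 365.25 * 24 * 3600 = 1262304000.0 s
arg = 0.064 / (2 * sqrt(2.27e-12 * 1262304000.0))
= 0.5978
erfc(0.5978) = 0.3979
C = 0.74 * 0.3979 = 0.2944%

0.2944


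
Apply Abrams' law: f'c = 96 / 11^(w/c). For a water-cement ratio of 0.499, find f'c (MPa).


f'c = 96 / 11^0.499
= 96 / 3.309
= 29.01 MPa

29.01


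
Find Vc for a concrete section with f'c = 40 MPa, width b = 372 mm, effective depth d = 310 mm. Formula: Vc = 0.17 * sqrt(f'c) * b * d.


Vc = 0.17 * sqrt(40) * 372 * 310 / 1000
= 123.99 kN

123.99


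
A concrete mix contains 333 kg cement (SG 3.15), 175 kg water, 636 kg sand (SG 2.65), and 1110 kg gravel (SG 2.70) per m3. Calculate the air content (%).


Vol cement = 333 / (3.15 * 1000) = 0.105714 m3
Vol water = 175 / 1000 = 0.175 m3
Vol sand = 636 / (2.65 * 1000) = 0.24 m3
Vol gravel = 1110 / (2.70 * 1000) = 0.411111 m3
Total solid + water volume = 0.931825 m3
Air = (1 - 0.931825) * 100 = 6.82%

6.82


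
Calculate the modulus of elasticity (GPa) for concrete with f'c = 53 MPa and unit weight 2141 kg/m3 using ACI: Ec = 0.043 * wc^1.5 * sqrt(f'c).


Ec = 0.043 * 2141^1.5 * sqrt(53) / 1000
= 31.01 GPa

31.01


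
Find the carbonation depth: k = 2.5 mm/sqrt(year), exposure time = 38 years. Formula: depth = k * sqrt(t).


depth = k * sqrt(t)
= 2.5 * sqrt(38)
= 15.41 mm

15.41


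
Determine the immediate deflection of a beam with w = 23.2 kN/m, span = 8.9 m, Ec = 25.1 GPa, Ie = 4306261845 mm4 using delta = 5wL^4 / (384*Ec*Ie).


Convert: L = 8.9 m = 8900 mm, Ec = 25.1 GPa = 25100 MPa
delta = 5 * 23.2 * 8900^4 / (384 * 25100 * 4306261845)
= 17.54 mm

17.54


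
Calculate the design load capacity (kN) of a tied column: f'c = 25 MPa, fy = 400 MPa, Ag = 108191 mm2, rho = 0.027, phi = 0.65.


Ast = rho * Ag = 0.027 * 108191 = 2921.157 mm2
phi*Pn = 0.65 * 0.80 * (0.85 * 25 * (108191 - 2921.157) + 400 * 2921.157) / 1000
= 1770.83 kN

1770.83


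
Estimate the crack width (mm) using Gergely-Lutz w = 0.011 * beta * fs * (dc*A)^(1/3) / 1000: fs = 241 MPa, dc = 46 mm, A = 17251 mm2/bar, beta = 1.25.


w = 0.011 * beta * fs * (dc * A)^(1/3) / 1000
= 0.011 * 1.25 * 241 * (46 * 17251)^(1/3) / 1000
= 0.307 mm

0.307


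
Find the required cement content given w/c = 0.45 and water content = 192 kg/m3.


Cement = water / (w/c)
= 192 / 0.45
= 426.7 kg/m3

426.7


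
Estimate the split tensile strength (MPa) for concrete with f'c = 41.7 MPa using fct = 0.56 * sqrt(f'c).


fct = 0.56 * sqrt(41.7)
= 0.56 * 6.458
= 3.616 MPa

3.616


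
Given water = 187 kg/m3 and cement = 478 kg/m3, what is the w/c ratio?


w/c = water / cement
w/c = 187 / 478 = 0.391

0.391


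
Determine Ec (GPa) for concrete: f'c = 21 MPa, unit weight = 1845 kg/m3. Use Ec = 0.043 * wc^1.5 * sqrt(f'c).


Ec = 0.043 * 1845^1.5 * sqrt(21) / 1000
= 15.62 GPa

15.62


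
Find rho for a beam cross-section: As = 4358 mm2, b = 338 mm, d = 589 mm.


rho = As / (b * d)
= 4358 / (338 * 589)
= 0.0219

0.0219


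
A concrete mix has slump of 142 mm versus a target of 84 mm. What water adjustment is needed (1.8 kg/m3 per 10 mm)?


Difference = 84 - 142 = -58 mm
Water adjustment = -58 * 1.8 / 10 = -10.4 kg/m3

-10.4


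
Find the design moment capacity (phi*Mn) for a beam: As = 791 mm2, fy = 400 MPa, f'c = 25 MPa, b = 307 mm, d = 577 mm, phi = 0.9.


a = As * fy / (0.85 * f'c * b)
= 791 * 400 / (0.85 * 25 * 307)
= 48.4997 mm
Mn = As * fy * (d - a/2) / 10^6
= 174.8901 kN-m
phi*Mn = 0.9 * 174.8901 = 157.4 kN-m

157.4


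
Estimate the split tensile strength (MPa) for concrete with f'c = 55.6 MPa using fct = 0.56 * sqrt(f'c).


fct = 0.56 * sqrt(55.6)
= 0.56 * 7.457
= 4.176 MPa

4.176


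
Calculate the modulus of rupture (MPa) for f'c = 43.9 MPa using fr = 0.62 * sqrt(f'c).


fr = 0.62 * sqrt(43.9)
= 4.108 MPa

4.108


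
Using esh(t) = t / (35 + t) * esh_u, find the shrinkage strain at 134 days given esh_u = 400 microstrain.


esh(134) = 134 / (35 + 134) * 400
= 134 / 169 * 400
= 317.2 microstrain

317.2


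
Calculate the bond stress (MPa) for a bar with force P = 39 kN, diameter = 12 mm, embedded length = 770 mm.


u = P / (pi * db * ld)
= 39 * 1000 / (pi * 12 * 770)
= 1.344 MPa

1.344


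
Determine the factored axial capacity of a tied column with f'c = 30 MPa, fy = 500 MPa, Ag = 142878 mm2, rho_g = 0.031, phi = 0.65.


Ast = rho * Ag = 0.031 * 142878 = 4429.218 mm2
phi*Pn = 0.65 * 0.80 * (0.85 * 30 * (142878 - 4429.218) + 500 * 4429.218) / 1000
= 2987.43 kN

2987.43


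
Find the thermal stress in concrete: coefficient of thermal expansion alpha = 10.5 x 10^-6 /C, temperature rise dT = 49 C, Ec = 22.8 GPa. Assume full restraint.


sigma = alpha * dT * Ec
= 10.5e-6 * 49 * 22.8 * 1000
= 11.731 MPa

11.731


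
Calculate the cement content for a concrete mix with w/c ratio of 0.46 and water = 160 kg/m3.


Cement = water / (w/c)
= 160 / 0.46
= 347.8 kg/m3

347.8


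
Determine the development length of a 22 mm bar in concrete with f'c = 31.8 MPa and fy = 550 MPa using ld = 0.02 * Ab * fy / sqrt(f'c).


Ab = pi * 22^2 / 4 = 380.133 mm2
ld = 0.02 * 380.133 * 550 / sqrt(31.8)
= 741.5 mm

741.5


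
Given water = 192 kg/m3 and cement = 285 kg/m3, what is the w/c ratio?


w/c = water / cement
w/c = 192 / 285 = 0.674

0.674


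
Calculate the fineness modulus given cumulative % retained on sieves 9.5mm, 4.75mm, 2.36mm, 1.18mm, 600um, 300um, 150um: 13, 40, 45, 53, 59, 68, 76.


FM = sum(cumulative % retained) / 100
= 354 / 100
= 3.54

3.54


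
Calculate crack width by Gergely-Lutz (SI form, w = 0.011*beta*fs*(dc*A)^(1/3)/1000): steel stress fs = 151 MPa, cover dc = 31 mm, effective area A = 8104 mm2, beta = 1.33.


w = 0.011 * beta * fs * (dc * A)^(1/3) / 1000
= 0.011 * 1.33 * 151 * (31 * 8104)^(1/3) / 1000
= 0.139 mm

0.139


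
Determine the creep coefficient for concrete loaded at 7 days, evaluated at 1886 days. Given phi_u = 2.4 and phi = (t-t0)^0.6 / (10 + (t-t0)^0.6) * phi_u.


dt = 1886 - 7 = 1879
phi = 1879^0.6 / (10 + 1879^0.6) * 2.4
= 2.165

2.165


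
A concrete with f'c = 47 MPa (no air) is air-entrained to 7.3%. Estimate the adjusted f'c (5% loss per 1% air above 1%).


Strength loss = (7.3 - 1) * 5 = 31.5%
f'c = 47 * (1 - 31.5/100)
= 32.2 MPa

32.2


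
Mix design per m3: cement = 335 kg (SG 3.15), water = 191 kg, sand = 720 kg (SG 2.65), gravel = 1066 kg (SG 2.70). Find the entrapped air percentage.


Vol cement = 335 / (3.15 * 1000) = 0.106349 m3
Vol water = 191 / 1000 = 0.191 m3
Vol sand = 720 / (2.65 * 1000) = 0.271698 m3
Vol gravel = 1066 / (2.70 * 1000) = 0.394815 m3
Total solid + water volume = 0.963862 m3
Air = (1 - 0.963862) * 100 = 3.61%

3.61


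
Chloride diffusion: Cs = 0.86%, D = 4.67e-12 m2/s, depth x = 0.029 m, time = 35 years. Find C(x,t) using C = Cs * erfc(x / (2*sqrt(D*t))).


t_seconds = 35 * 365.25 * 24 * 3600 = 1104516000.0 s
arg = 0.029 / (2 * sqrt(4.67e-12 * 1104516000.0))
= 0.2019
erfc(0.2019) = 0.7752
C = 0.86 * 0.7752 = 0.6667%

0.6667


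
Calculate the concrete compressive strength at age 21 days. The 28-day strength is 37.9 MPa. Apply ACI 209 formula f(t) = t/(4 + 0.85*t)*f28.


f(21) = 21 / (4 + 0.85 * 21) * 37.9
= 21 / 21.85 * 37.9
= 36.43 MPa

36.43


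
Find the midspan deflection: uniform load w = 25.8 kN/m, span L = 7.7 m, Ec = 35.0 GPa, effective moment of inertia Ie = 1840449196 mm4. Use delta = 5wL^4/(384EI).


Convert: L = 7.7 m = 7700 mm, Ec = 35.0 GPa = 35000 MPa
delta = 5 * 25.8 * 7700^4 / (384 * 35000 * 1840449196)
= 18.33 mm

18.33


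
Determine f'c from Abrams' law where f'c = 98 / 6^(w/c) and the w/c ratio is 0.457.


f'c = 98 / 6^0.457
= 98 / 2.268
= 43.21 MPa

43.21


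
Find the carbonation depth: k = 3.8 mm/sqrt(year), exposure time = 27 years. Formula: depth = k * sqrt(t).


depth = k * sqrt(t)
= 3.8 * sqrt(27)
= 19.75 mm

19.75


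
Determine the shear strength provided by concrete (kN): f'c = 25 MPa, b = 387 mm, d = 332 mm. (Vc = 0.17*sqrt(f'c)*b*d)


Vc = 0.17 * sqrt(25) * 387 * 332 / 1000
= 109.21 kN

109.21


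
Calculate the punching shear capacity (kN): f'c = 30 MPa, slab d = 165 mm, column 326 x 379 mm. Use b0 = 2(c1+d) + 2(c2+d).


b0 = 2*(326 + 165) + 2*(379 + 165) = 2070 mm
Vc = 0.33 * sqrt(30) * 2070 * 165 / 1000
= 617.35 kN

617.35


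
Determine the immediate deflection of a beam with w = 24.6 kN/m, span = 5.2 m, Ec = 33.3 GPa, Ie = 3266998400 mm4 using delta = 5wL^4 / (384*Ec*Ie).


Convert: L = 5.2 m = 5200 mm, Ec = 33.3 GPa = 33300 MPa
delta = 5 * 24.6 * 5200^4 / (384 * 33300 * 3266998400)
= 2.15 mm

2.15


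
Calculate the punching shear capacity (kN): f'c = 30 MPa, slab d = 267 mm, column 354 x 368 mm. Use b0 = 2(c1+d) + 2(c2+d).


b0 = 2*(354 + 267) + 2*(368 + 267) = 2512 mm
Vc = 0.33 * sqrt(30) * 2512 * 267 / 1000
= 1212.29 kN

1212.29


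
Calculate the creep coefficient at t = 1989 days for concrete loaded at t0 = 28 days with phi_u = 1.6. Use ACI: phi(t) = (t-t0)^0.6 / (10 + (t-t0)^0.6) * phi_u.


dt = 1989 - 28 = 1961
phi = 1961^0.6 / (10 + 1961^0.6) * 1.6
= 1.447

1.447


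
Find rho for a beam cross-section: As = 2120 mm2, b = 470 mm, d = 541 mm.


rho = As / (b * d)
= 2120 / (470 * 541)
= 0.0083

0.0083


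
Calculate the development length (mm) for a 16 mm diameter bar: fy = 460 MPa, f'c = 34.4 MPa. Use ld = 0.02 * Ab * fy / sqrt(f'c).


Ab = pi * 16^2 / 4 = 201.062 mm2
ld = 0.02 * 201.062 * 460 / sqrt(34.4)
= 315.4 mm

315.4


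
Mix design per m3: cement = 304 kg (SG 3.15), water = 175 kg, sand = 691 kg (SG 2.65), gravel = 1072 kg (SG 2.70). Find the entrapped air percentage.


Vol cement = 304 / (3.15 * 1000) = 0.096508 m3
Vol water = 175 / 1000 = 0.175 m3
Vol sand = 691 / (2.65 * 1000) = 0.260755 m3
Vol gravel = 1072 / (2.70 * 1000) = 0.397037 m3
Total solid + water volume = 0.9293 m3
Air = (1 - 0.9293) * 100 = 7.07%

7.07


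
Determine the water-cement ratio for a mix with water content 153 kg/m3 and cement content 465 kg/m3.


w/c = water / cement
w/c = 153 / 465 = 0.329

0.329


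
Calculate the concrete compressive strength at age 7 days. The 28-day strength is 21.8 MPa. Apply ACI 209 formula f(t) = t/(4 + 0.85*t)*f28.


f(7) = 7 / (4 + 0.85 * 7) * 21.8
= 7 / 9.95 * 21.8
= 15.34 MPa

15.34


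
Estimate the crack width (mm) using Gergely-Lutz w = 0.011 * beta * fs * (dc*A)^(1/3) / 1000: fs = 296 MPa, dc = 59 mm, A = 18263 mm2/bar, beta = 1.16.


w = 0.011 * beta * fs * (dc * A)^(1/3) / 1000
= 0.011 * 1.16 * 296 * (59 * 18263)^(1/3) / 1000
= 0.387 mm

0.387


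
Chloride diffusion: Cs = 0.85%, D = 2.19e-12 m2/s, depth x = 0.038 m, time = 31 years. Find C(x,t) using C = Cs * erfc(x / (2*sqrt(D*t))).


t_seconds = 31 * 365.25 * 24 * 3600 = 978285600.0 s
arg = 0.038 / (2 * sqrt(2.19e-12 * 978285600.0))
= 0.4105
erfc(0.4105) = 0.5616
C = 0.85 * 0.5616 = 0.4773%

0.4773


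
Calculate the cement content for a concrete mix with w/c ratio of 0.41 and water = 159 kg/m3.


Cement = water / (w/c)
= 159 / 0.41
= 387.8 kg/m3

387.8


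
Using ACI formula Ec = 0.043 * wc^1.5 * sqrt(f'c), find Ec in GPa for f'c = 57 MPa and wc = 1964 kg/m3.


Ec = 0.043 * 1964^1.5 * sqrt(57) / 1000
= 28.26 GPa

28.26


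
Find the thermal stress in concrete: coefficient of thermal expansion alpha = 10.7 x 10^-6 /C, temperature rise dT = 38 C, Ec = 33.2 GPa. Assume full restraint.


sigma = alpha * dT * Ec
= 10.7e-6 * 38 * 33.2 * 1000
= 13.499 MPa

13.499


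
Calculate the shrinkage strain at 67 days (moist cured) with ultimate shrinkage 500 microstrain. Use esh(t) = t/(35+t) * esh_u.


esh(67) = 67 / (35 + 67) * 500
= 67 / 102 * 500
= 328.4 microstrain

328.4


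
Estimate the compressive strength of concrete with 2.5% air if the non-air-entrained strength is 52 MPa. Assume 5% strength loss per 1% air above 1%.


Strength loss = (2.5 - 1) * 5 = 7.5%
f'c = 52 * (1 - 7.5/100)
= 48.1 MPa

48.1


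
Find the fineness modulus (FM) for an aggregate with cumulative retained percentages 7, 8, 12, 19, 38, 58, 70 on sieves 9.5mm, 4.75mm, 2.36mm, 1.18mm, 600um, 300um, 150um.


FM = sum(cumulative % retained) / 100
= 212 / 100
= 2.12

2.12


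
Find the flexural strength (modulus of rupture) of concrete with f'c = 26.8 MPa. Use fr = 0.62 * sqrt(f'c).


fr = 0.62 * sqrt(26.8)
= 3.21 MPa

3.21


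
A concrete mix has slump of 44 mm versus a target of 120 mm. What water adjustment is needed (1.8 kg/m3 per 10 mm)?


Difference = 120 - 44 = 76 mm
Water adjustment = 76 * 1.8 / 10 = 13.7 kg/m3

13.7


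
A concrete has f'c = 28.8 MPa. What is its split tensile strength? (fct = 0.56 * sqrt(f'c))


fct = 0.56 * sqrt(28.8)
= 0.56 * 5.367
= 3.005 MPa

3.005


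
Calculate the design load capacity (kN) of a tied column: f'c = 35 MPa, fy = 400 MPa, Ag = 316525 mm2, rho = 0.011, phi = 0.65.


Ast = rho * Ag = 0.011 * 316525 = 3481.775 mm2
phi*Pn = 0.65 * 0.80 * (0.85 * 35 * (316525 - 3481.775) + 400 * 3481.775) / 1000
= 5566.99 kN

5566.99


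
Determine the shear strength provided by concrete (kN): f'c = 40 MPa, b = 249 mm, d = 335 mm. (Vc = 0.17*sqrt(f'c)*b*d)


Vc = 0.17 * sqrt(40) * 249 * 335 / 1000
= 89.69 kN

89.69


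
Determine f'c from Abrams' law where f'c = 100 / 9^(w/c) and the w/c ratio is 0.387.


f'c = 100 / 9^0.387
= 100 / 2.34
= 42.73 MPa

42.73


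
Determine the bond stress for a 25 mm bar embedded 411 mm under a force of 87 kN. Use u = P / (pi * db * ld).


u = P / (pi * db * ld)
= 87 * 1000 / (pi * 25 * 411)
= 2.695 MPa

2.695


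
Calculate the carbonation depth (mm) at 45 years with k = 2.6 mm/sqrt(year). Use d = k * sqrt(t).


depth = k * sqrt(t)
= 2.6 * sqrt(45)
= 17.44 mm

17.44


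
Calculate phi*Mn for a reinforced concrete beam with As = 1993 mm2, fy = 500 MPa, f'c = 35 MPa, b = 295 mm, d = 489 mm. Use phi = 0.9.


a = As * fy / (0.85 * f'c * b)
= 1993 * 500 / (0.85 * 35 * 295)
= 113.5451 mm
Mn = As * fy * (d - a/2) / 10^6
= 430.7147 kN-m
phi*Mn = 0.9 * 430.7147 = 387.64 kN-m

387.64


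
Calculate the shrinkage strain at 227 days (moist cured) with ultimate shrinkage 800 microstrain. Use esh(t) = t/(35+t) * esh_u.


esh(227) = 227 / (35 + 227) * 800
= 227 / 262 * 800
= 693.1 microstrain

693.1


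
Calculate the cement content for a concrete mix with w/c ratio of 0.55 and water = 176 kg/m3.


Cement = water / (w/c)
= 176 / 0.55
= 320.0 kg/m3

320.0


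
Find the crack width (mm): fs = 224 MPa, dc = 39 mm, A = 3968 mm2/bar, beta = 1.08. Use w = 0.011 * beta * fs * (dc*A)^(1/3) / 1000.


w = 0.011 * beta * fs * (dc * A)^(1/3) / 1000
= 0.011 * 1.08 * 224 * (39 * 3968)^(1/3) / 1000
= 0.143 mm

0.143


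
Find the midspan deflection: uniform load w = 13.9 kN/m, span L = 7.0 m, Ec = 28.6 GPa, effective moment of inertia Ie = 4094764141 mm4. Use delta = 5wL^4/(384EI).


Convert: L = 7.0 m = 7000 mm, Ec = 28.6 GPa = 28600 MPa
delta = 5 * 13.9 * 7000^4 / (384 * 28600 * 4094764141)
= 3.71 mm

3.71


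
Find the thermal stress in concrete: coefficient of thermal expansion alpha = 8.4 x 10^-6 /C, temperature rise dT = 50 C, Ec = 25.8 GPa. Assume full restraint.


sigma = alpha * dT * Ec
= 8.4e-6 * 50 * 25.8 * 1000
= 10.836 MPa

10.836


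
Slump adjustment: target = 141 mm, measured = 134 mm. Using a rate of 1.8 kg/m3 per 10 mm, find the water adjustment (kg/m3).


Difference = 141 - 134 = 7 mm
Water adjustment = 7 * 1.8 / 10 = 1.3 kg/m3

1.3


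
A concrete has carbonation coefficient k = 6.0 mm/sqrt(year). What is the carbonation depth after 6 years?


depth = k * sqrt(t)
= 6.0 * sqrt(6)
= 14.7 mm

14.7


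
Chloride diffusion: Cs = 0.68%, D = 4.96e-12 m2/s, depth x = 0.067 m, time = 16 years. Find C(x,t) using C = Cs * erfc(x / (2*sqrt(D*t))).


t_seconds = 16 * 365.25 * 24 * 3600 = 504921600.0 s
arg = 0.067 / (2 * sqrt(4.96e-12 * 504921600.0))
= 0.6694
erfc(0.6694) = 0.3438
C = 0.68 * 0.3438 = 0.2338%

0.2338


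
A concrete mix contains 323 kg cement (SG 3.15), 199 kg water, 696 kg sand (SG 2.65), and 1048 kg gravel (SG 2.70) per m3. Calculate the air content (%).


Vol cement = 323 / (3.15 * 1000) = 0.10254 m3
Vol water = 199 / 1000 = 0.199 m3
Vol sand = 696 / (2.65 * 1000) = 0.262642 m3
Vol gravel = 1048 / (2.70 * 1000) = 0.388148 m3
Total solid + water volume = 0.952329 m3
Air = (1 - 0.952329) * 100 = 4.77%

4.77


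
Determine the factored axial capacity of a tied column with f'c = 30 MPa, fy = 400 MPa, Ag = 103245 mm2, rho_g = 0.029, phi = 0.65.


Ast = rho * Ag = 0.029 * 103245 = 2994.105 mm2
phi*Pn = 0.65 * 0.80 * (0.85 * 30 * (103245 - 2994.105) + 400 * 2994.105) / 1000
= 1952.1 kN

1952.1


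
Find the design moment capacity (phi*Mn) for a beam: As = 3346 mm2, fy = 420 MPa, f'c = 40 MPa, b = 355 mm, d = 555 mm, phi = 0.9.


a = As * fy / (0.85 * f'c * b)
= 3346 * 420 / (0.85 * 40 * 355)
= 116.4308 mm
Mn = As * fy * (d - a/2) / 10^6
= 698.1413 kN-m
phi*Mn = 0.9 * 698.1413 = 628.33 kN-m

628.33


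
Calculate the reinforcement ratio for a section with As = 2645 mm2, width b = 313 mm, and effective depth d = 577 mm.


rho = As / (b * d)
= 2645 / (313 * 577)
= 0.0146

0.0146


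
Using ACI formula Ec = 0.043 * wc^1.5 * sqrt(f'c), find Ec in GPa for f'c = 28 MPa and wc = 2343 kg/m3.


Ec = 0.043 * 2343^1.5 * sqrt(28) / 1000
= 25.81 GPa

25.81


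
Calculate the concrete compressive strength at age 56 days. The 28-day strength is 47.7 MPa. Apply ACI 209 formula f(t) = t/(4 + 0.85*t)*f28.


f(56) = 56 / (4 + 0.85 * 56) * 47.7
= 56 / 51.6 * 47.7
= 51.77 MPa

51.77


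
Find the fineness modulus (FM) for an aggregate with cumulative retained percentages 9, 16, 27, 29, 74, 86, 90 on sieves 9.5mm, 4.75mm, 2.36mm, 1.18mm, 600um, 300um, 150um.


FM = sum(cumulative % retained) / 100
= 331 / 100
= 3.31

3.31


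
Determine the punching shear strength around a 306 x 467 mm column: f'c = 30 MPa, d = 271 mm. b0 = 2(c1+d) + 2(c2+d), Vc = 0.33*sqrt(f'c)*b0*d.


b0 = 2*(306 + 271) + 2*(467 + 271) = 2630 mm
Vc = 0.33 * sqrt(30) * 2630 * 271 / 1000
= 1288.25 kN

1288.25


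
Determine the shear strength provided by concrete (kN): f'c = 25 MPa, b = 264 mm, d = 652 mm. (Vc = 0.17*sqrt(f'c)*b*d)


Vc = 0.17 * sqrt(25) * 264 * 652 / 1000
= 146.31 kN

146.31


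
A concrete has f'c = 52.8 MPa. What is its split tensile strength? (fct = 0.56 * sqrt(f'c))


fct = 0.56 * sqrt(52.8)
= 0.56 * 7.266
= 4.069 MPa

4.069


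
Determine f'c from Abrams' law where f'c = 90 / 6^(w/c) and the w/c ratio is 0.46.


f'c = 90 / 6^0.46
= 90 / 2.28
= 39.47 MPa

39.47


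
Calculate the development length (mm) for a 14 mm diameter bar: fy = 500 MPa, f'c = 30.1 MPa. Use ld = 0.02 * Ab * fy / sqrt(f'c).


Ab = pi * 14^2 / 4 = 153.938 mm2
ld = 0.02 * 153.938 * 500 / sqrt(30.1)
= 280.6 mm

280.6


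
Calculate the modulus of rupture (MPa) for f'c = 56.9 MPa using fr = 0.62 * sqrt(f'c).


fr = 0.62 * sqrt(56.9)
= 4.677 MPa

4.677


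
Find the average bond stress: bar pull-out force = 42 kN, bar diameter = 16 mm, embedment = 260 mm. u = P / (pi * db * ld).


u = P / (pi * db * ld)
= 42 * 1000 / (pi * 16 * 260)
= 3.214 MPa

3.214


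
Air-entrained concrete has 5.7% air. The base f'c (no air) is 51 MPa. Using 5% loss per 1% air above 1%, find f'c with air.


Strength loss = (5.7 - 1) * 5 = 23.5%
f'c = 51 * (1 - 23.5/100)
= 39.02 MPa

39.02


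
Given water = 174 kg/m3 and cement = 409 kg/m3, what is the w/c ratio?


w/c = water / cement
w/c = 174 / 409 = 0.425

0.425


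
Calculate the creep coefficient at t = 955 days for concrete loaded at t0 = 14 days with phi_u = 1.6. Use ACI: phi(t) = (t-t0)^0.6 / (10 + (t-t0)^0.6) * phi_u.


dt = 955 - 14 = 941
phi = 941^0.6 / (10 + 941^0.6) * 1.6
= 1.374

1.374


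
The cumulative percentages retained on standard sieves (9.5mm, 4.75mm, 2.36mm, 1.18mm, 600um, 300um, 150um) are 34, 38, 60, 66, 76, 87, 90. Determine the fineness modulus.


FM = sum(cumulative % retained) / 100
= 451 / 100
= 4.51

4.51


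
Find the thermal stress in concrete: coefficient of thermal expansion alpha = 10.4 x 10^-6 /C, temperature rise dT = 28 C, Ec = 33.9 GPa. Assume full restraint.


sigma = alpha * dT * Ec
= 10.4e-6 * 28 * 33.9 * 1000
= 9.872 MPa

9.872


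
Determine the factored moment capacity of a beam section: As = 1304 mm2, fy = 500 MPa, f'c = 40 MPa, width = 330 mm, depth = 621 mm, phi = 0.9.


a = As * fy / (0.85 * f'c * b)
= 1304 * 500 / (0.85 * 40 * 330)
= 58.1105 mm
Mn = As * fy * (d - a/2) / 10^6
= 385.948 kN-m
phi*Mn = 0.9 * 385.948 = 347.35 kN-m

347.35


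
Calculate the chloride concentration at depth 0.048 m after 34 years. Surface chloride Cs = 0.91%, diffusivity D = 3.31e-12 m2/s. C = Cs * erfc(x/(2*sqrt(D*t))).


t_seconds = 34 * 365.25 * 24 * 3600 = 1072958400.0 s
arg = 0.048 / (2 * sqrt(3.31e-12 * 1072958400.0))
= 0.4027
erfc(0.4027) = 0.569
C = 0.91 * 0.569 = 0.5178%

0.5178


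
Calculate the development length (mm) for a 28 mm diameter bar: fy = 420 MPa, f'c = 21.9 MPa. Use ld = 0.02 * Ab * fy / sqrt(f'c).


Ab = pi * 28^2 / 4 = 615.752 mm2
ld = 0.02 * 615.752 * 420 / sqrt(21.9)
= 1105.3 mm

1105.3


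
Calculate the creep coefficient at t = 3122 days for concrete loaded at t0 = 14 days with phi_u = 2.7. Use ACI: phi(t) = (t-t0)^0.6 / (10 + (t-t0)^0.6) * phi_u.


dt = 3122 - 14 = 3108
phi = 3108^0.6 / (10 + 3108^0.6) * 2.7
= 2.499

2.499


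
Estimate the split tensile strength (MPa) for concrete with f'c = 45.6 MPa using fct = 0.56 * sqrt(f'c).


fct = 0.56 * sqrt(45.6)
= 0.56 * 6.753
= 3.782 MPa

3.782


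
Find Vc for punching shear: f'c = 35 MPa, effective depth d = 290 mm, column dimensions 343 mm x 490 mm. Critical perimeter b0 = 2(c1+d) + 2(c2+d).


b0 = 2*(343 + 290) + 2*(490 + 290) = 2826 mm
Vc = 0.33 * sqrt(35) * 2826 * 290 / 1000
= 1599.99 kN

1599.99


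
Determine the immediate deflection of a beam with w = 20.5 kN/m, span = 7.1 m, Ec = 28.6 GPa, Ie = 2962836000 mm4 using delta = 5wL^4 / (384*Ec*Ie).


Convert: L = 7.1 m = 7100 mm, Ec = 28.6 GPa = 28600 MPa
delta = 5 * 20.5 * 7100^4 / (384 * 28600 * 2962836000)
= 8.0 mm

8.0


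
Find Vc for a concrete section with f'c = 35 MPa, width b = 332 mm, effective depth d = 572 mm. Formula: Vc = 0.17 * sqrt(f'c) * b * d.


Vc = 0.17 * sqrt(35) * 332 * 572 / 1000
= 190.99 kN

190.99


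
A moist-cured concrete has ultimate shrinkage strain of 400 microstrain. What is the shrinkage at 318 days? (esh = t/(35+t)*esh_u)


esh(318) = 318 / (35 + 318) * 400
= 318 / 353 * 400
= 360.3 microstrain

360.3


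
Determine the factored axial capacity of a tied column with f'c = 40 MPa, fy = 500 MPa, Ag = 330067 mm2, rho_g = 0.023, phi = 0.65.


Ast = rho * Ag = 0.023 * 330067 = 7591.541 mm2
phi*Pn = 0.65 * 0.80 * (0.85 * 40 * (330067 - 7591.541) + 500 * 7591.541) / 1000
= 7675.17 kN

7675.17


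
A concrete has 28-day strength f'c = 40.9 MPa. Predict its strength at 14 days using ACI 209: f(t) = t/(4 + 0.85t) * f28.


f(14) = 14 / (4 + 0.85 * 14) * 40.9
= 14 / 15.9 * 40.9
= 36.01 MPa

36.01


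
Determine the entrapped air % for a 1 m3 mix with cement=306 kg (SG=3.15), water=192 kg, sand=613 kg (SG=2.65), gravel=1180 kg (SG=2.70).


Vol cement = 306 / (3.15 * 1000) = 0.097143 m3
Vol water = 192 / 1000 = 0.192 m3
Vol sand = 613 / (2.65 * 1000) = 0.231321 m3
Vol gravel = 1180 / (2.70 * 1000) = 0.437037 m3
Total solid + water volume = 0.957501 m3
Air = (1 - 0.957501) * 100 = 4.25%

4.25


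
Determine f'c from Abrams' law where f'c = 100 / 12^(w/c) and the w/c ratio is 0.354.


f'c = 100 / 12^0.354
= 100 / 2.41
= 41.49 MPa

41.49


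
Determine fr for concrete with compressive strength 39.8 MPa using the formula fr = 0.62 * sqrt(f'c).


fr = 0.62 * sqrt(39.8)
= 3.911 MPa

3.911


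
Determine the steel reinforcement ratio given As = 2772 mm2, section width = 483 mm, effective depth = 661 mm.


rho = As / (b * d)
= 2772 / (483 * 661)
= 0.0087

0.0087


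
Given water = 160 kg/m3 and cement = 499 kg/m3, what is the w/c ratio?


w/c = water / cement
w/c = 160 / 499 = 0.321

0.321


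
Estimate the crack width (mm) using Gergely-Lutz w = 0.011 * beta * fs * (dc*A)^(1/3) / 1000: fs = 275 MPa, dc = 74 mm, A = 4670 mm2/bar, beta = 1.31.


w = 0.011 * beta * fs * (dc * A)^(1/3) / 1000
= 0.011 * 1.31 * 275 * (74 * 4670)^(1/3) / 1000
= 0.278 mm

0.278


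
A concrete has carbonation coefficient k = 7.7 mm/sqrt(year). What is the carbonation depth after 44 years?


depth = k * sqrt(t)
= 7.7 * sqrt(44)
= 51.08 mm

51.08


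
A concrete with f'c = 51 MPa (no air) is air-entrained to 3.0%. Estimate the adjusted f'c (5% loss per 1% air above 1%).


Strength loss = (3.0 - 1) * 5 = 10.0%
f'c = 51 * (1 - 10.0/100)
= 45.9 MPa

45.9


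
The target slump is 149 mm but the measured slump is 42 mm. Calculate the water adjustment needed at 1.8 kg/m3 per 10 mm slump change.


Difference = 149 - 42 = 107 mm
Water adjustment = 107 * 1.8 / 10 = 19.3 kg/m3

19.3


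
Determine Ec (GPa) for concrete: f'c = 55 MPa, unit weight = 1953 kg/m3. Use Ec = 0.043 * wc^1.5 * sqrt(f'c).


Ec = 0.043 * 1953^1.5 * sqrt(55) / 1000
= 27.52 GPa

27.52


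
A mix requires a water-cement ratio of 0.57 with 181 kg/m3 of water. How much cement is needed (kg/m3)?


Cement = water / (w/c)
= 181 / 0.57
= 317.5 kg/m3

317.5


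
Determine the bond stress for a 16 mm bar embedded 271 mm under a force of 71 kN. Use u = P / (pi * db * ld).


u = P / (pi * db * ld)
= 71 * 1000 / (pi * 16 * 271)
= 5.212 MPa

5.212


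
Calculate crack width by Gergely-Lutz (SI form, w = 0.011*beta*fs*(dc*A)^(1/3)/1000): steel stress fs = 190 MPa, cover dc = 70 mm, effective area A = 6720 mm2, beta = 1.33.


w = 0.011 * beta * fs * (dc * A)^(1/3) / 1000
= 0.011 * 1.33 * 190 * (70 * 6720)^(1/3) / 1000
= 0.216 mm

0.216


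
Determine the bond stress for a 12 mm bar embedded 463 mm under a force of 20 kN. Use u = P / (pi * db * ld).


u = P / (pi * db * ld)
= 20 * 1000 / (pi * 12 * 463)
= 1.146 MPa

1.146


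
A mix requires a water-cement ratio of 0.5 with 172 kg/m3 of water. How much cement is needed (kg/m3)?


Cement = water / (w/c)
= 172 / 0.5
= 344.0 kg/m3

344.0


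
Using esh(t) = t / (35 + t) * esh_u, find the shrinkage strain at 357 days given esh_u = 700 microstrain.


esh(357) = 357 / (35 + 357) * 700
= 357 / 392 * 700
= 637.5 microstrain

637.5


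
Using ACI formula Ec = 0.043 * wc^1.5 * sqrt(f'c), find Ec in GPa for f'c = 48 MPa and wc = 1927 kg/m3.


Ec = 0.043 * 1927^1.5 * sqrt(48) / 1000
= 25.2 GPa

25.2


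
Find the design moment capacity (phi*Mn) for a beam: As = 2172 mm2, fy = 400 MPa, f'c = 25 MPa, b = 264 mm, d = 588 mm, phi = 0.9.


a = As * fy / (0.85 * f'c * b)
= 2172 * 400 / (0.85 * 25 * 264)
= 154.8663 mm
Mn = As * fy * (d - a/2) / 10^6
= 443.5805 kN-m
phi*Mn = 0.9 * 443.5805 = 399.22 kN-m

399.22


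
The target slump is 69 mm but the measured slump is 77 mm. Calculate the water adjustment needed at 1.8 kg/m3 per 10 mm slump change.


Difference = 69 - 77 = -8 mm
Water adjustment = -8 * 1.8 / 10 = -1.4 kg/m3

-1.4


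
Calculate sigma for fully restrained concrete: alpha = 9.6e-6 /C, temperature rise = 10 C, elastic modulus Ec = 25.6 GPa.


sigma = alpha * dT * Ec
= 9.6e-6 * 10 * 25.6 * 1000
= 2.458 MPa

2.458


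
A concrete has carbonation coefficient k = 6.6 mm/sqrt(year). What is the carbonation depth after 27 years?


depth = k * sqrt(t)
= 6.6 * sqrt(27)
= 34.29 mm

34.29


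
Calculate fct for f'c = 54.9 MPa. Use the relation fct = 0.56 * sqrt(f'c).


fct = 0.56 * sqrt(54.9)
= 0.56 * 7.409
= 4.149 MPa

4.149


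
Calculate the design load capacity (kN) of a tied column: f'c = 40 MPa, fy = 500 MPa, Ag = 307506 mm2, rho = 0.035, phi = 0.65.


Ast = rho * Ag = 0.035 * 307506 = 10762.71 mm2
phi*Pn = 0.65 * 0.80 * (0.85 * 40 * (307506 - 10762.71) + 500 * 10762.71) / 1000
= 8044.73 kN

8044.73


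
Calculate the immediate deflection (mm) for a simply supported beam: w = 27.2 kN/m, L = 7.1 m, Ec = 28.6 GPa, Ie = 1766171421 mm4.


Convert: L = 7.1 m = 7100 mm, Ec = 28.6 GPa = 28600 MPa
delta = 5 * 27.2 * 7100^4 / (384 * 28600 * 1766171421)
= 17.82 mm

17.82


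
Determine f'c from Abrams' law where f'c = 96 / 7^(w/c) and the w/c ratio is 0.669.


f'c = 96 / 7^0.669
= 96 / 3.676
= 26.12 MPa

26.12


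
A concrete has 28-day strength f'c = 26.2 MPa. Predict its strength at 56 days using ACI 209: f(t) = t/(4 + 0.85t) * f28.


f(56) = 56 / (4 + 0.85 * 56) * 26.2
= 56 / 51.6 * 26.2
= 28.43 MPa

28.43


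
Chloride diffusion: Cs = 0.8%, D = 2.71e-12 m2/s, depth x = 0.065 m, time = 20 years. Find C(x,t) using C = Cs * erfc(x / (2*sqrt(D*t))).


t_seconds = 20 * 365.25 * 24 * 3600 = 631152000.0 s
arg = 0.065 / (2 * sqrt(2.71e-12 * 631152000.0))
= 0.7858
erfc(0.7858) = 0.2664
C = 0.8 * 0.2664 = 0.2131%

0.2131


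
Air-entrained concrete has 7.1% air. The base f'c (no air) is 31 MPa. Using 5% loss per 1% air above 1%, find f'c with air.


Strength loss = (7.1 - 1) * 5 = 30.5%
f'c = 31 * (1 - 30.5/100)
= 21.55 MPa

21.55


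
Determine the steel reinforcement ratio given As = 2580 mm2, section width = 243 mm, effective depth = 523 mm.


rho = As / (b * d)
= 2580 / (243 * 523)
= 0.0203

0.0203


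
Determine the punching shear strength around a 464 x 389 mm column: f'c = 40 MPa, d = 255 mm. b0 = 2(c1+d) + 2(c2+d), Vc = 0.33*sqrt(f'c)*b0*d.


b0 = 2*(464 + 255) + 2*(389 + 255) = 2726 mm
Vc = 0.33 * sqrt(40) * 2726 * 255 / 1000
= 1450.81 kN

1450.81


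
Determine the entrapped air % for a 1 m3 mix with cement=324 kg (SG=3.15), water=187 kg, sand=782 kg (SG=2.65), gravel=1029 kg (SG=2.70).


Vol cement = 324 / (3.15 * 1000) = 0.102857 m3
Vol water = 187 / 1000 = 0.187 m3
Vol sand = 782 / (2.65 * 1000) = 0.295094 m3
Vol gravel = 1029 / (2.70 * 1000) = 0.381111 m3
Total solid + water volume = 0.966063 m3
Air = (1 - 0.966063) * 100 = 3.39%

3.39
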